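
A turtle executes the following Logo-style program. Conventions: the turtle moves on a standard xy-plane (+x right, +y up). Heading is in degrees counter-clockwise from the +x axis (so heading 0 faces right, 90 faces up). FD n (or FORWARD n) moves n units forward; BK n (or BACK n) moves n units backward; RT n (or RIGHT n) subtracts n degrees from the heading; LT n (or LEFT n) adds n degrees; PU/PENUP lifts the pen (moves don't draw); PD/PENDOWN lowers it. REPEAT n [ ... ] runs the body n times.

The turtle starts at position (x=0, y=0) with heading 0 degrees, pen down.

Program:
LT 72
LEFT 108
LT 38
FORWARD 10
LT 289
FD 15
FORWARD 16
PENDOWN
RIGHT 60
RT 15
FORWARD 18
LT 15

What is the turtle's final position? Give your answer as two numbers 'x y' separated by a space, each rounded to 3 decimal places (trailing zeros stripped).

Answer: -28.317 27.846

Derivation:
Executing turtle program step by step:
Start: pos=(0,0), heading=0, pen down
LT 72: heading 0 -> 72
LT 108: heading 72 -> 180
LT 38: heading 180 -> 218
FD 10: (0,0) -> (-7.88,-6.157) [heading=218, draw]
LT 289: heading 218 -> 147
FD 15: (-7.88,-6.157) -> (-20.46,2.013) [heading=147, draw]
FD 16: (-20.46,2.013) -> (-33.879,10.727) [heading=147, draw]
PD: pen down
RT 60: heading 147 -> 87
RT 15: heading 87 -> 72
FD 18: (-33.879,10.727) -> (-28.317,27.846) [heading=72, draw]
LT 15: heading 72 -> 87
Final: pos=(-28.317,27.846), heading=87, 4 segment(s) drawn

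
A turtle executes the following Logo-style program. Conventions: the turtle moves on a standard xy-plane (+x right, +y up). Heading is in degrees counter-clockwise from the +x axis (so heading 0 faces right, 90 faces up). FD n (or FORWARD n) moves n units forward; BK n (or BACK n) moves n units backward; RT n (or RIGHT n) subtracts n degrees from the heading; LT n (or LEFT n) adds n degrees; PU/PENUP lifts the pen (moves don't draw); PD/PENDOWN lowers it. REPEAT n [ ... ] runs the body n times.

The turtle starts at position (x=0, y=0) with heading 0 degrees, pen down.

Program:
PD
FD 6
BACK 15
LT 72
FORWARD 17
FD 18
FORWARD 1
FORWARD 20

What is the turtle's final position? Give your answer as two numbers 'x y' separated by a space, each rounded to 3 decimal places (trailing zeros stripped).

Answer: 8.305 53.259

Derivation:
Executing turtle program step by step:
Start: pos=(0,0), heading=0, pen down
PD: pen down
FD 6: (0,0) -> (6,0) [heading=0, draw]
BK 15: (6,0) -> (-9,0) [heading=0, draw]
LT 72: heading 0 -> 72
FD 17: (-9,0) -> (-3.747,16.168) [heading=72, draw]
FD 18: (-3.747,16.168) -> (1.816,33.287) [heading=72, draw]
FD 1: (1.816,33.287) -> (2.125,34.238) [heading=72, draw]
FD 20: (2.125,34.238) -> (8.305,53.259) [heading=72, draw]
Final: pos=(8.305,53.259), heading=72, 6 segment(s) drawn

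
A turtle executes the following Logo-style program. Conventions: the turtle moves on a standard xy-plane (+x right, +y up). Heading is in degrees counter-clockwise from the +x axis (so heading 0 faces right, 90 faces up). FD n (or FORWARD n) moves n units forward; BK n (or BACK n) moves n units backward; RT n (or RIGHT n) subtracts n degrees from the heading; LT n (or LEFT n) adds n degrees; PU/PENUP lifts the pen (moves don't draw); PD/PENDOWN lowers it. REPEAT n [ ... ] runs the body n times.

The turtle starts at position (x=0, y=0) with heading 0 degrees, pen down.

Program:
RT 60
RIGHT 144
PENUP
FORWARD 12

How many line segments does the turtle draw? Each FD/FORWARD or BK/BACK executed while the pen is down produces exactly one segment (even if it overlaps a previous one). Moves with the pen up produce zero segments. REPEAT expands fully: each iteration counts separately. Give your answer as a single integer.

Executing turtle program step by step:
Start: pos=(0,0), heading=0, pen down
RT 60: heading 0 -> 300
RT 144: heading 300 -> 156
PU: pen up
FD 12: (0,0) -> (-10.963,4.881) [heading=156, move]
Final: pos=(-10.963,4.881), heading=156, 0 segment(s) drawn
Segments drawn: 0

Answer: 0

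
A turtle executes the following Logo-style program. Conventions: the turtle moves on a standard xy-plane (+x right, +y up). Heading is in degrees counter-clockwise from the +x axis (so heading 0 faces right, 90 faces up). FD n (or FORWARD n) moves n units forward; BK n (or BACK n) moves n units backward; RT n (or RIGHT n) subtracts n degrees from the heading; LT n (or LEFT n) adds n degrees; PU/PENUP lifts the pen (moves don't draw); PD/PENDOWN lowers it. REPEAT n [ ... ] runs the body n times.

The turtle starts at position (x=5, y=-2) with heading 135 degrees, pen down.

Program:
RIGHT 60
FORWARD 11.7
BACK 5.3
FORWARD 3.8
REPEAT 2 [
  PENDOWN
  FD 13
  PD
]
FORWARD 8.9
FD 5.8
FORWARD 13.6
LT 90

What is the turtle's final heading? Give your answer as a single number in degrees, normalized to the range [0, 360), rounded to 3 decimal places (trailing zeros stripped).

Executing turtle program step by step:
Start: pos=(5,-2), heading=135, pen down
RT 60: heading 135 -> 75
FD 11.7: (5,-2) -> (8.028,9.301) [heading=75, draw]
BK 5.3: (8.028,9.301) -> (6.656,4.182) [heading=75, draw]
FD 3.8: (6.656,4.182) -> (7.64,7.852) [heading=75, draw]
REPEAT 2 [
  -- iteration 1/2 --
  PD: pen down
  FD 13: (7.64,7.852) -> (11.005,20.409) [heading=75, draw]
  PD: pen down
  -- iteration 2/2 --
  PD: pen down
  FD 13: (11.005,20.409) -> (14.369,32.967) [heading=75, draw]
  PD: pen down
]
FD 8.9: (14.369,32.967) -> (16.673,41.563) [heading=75, draw]
FD 5.8: (16.673,41.563) -> (18.174,47.166) [heading=75, draw]
FD 13.6: (18.174,47.166) -> (21.694,60.302) [heading=75, draw]
LT 90: heading 75 -> 165
Final: pos=(21.694,60.302), heading=165, 8 segment(s) drawn

Answer: 165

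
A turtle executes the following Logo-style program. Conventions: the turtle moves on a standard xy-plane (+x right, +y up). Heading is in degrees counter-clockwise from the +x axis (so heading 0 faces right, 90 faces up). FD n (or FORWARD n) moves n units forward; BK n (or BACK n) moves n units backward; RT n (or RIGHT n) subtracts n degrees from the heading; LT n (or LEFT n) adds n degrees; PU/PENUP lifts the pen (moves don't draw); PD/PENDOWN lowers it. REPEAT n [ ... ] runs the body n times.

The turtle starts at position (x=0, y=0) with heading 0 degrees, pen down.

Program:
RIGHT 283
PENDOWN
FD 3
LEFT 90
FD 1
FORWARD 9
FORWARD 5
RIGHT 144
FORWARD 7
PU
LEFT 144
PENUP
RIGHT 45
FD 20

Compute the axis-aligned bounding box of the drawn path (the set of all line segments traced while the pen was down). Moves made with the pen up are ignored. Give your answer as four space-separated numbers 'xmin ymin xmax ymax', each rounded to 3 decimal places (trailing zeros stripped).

Executing turtle program step by step:
Start: pos=(0,0), heading=0, pen down
RT 283: heading 0 -> 77
PD: pen down
FD 3: (0,0) -> (0.675,2.923) [heading=77, draw]
LT 90: heading 77 -> 167
FD 1: (0.675,2.923) -> (-0.3,3.148) [heading=167, draw]
FD 9: (-0.3,3.148) -> (-9.069,5.173) [heading=167, draw]
FD 5: (-9.069,5.173) -> (-13.941,6.297) [heading=167, draw]
RT 144: heading 167 -> 23
FD 7: (-13.941,6.297) -> (-7.497,9.032) [heading=23, draw]
PU: pen up
LT 144: heading 23 -> 167
PU: pen up
RT 45: heading 167 -> 122
FD 20: (-7.497,9.032) -> (-18.096,25.993) [heading=122, move]
Final: pos=(-18.096,25.993), heading=122, 5 segment(s) drawn

Segment endpoints: x in {-13.941, -9.069, -7.497, -0.3, 0, 0.675}, y in {0, 2.923, 3.148, 5.173, 6.297, 9.032}
xmin=-13.941, ymin=0, xmax=0.675, ymax=9.032

Answer: -13.941 0 0.675 9.032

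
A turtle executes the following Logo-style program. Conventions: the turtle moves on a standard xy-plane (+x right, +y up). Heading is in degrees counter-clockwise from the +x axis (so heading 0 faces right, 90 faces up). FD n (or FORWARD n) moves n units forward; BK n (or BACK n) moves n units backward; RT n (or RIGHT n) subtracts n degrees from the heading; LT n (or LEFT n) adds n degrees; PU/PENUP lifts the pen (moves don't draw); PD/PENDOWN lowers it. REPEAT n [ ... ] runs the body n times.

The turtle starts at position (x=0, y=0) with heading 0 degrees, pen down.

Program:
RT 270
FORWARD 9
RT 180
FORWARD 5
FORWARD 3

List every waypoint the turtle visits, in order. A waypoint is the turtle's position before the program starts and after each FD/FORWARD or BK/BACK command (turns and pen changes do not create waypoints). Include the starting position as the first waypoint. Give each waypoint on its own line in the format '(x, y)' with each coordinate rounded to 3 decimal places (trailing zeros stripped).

Executing turtle program step by step:
Start: pos=(0,0), heading=0, pen down
RT 270: heading 0 -> 90
FD 9: (0,0) -> (0,9) [heading=90, draw]
RT 180: heading 90 -> 270
FD 5: (0,9) -> (0,4) [heading=270, draw]
FD 3: (0,4) -> (0,1) [heading=270, draw]
Final: pos=(0,1), heading=270, 3 segment(s) drawn
Waypoints (4 total):
(0, 0)
(0, 9)
(0, 4)
(0, 1)

Answer: (0, 0)
(0, 9)
(0, 4)
(0, 1)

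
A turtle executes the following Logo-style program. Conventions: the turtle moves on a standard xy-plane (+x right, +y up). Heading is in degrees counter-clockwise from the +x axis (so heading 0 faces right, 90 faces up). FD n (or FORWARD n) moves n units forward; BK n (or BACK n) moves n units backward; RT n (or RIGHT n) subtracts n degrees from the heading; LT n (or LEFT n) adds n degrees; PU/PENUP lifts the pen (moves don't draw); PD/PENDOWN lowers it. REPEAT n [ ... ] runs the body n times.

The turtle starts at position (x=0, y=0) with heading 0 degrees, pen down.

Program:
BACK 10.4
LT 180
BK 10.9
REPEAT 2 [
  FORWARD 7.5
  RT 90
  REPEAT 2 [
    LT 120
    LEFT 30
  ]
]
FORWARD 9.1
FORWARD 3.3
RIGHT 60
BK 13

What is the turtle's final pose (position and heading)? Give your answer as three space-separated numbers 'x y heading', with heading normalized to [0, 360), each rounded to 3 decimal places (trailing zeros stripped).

Executing turtle program step by step:
Start: pos=(0,0), heading=0, pen down
BK 10.4: (0,0) -> (-10.4,0) [heading=0, draw]
LT 180: heading 0 -> 180
BK 10.9: (-10.4,0) -> (0.5,0) [heading=180, draw]
REPEAT 2 [
  -- iteration 1/2 --
  FD 7.5: (0.5,0) -> (-7,0) [heading=180, draw]
  RT 90: heading 180 -> 90
  REPEAT 2 [
    -- iteration 1/2 --
    LT 120: heading 90 -> 210
    LT 30: heading 210 -> 240
    -- iteration 2/2 --
    LT 120: heading 240 -> 0
    LT 30: heading 0 -> 30
  ]
  -- iteration 2/2 --
  FD 7.5: (-7,0) -> (-0.505,3.75) [heading=30, draw]
  RT 90: heading 30 -> 300
  REPEAT 2 [
    -- iteration 1/2 --
    LT 120: heading 300 -> 60
    LT 30: heading 60 -> 90
    -- iteration 2/2 --
    LT 120: heading 90 -> 210
    LT 30: heading 210 -> 240
  ]
]
FD 9.1: (-0.505,3.75) -> (-5.055,-4.131) [heading=240, draw]
FD 3.3: (-5.055,-4.131) -> (-6.705,-6.989) [heading=240, draw]
RT 60: heading 240 -> 180
BK 13: (-6.705,-6.989) -> (6.295,-6.989) [heading=180, draw]
Final: pos=(6.295,-6.989), heading=180, 7 segment(s) drawn

Answer: 6.295 -6.989 180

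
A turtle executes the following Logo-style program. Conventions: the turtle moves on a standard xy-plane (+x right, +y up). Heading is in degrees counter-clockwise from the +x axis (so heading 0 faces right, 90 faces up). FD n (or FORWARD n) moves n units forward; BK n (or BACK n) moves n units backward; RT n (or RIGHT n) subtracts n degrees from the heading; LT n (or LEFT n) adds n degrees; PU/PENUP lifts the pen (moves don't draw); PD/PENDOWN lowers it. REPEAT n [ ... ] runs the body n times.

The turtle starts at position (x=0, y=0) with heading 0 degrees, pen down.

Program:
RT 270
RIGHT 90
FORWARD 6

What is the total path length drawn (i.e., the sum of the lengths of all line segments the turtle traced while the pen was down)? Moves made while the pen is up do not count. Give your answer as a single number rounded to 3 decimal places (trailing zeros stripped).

Answer: 6

Derivation:
Executing turtle program step by step:
Start: pos=(0,0), heading=0, pen down
RT 270: heading 0 -> 90
RT 90: heading 90 -> 0
FD 6: (0,0) -> (6,0) [heading=0, draw]
Final: pos=(6,0), heading=0, 1 segment(s) drawn

Segment lengths:
  seg 1: (0,0) -> (6,0), length = 6
Total = 6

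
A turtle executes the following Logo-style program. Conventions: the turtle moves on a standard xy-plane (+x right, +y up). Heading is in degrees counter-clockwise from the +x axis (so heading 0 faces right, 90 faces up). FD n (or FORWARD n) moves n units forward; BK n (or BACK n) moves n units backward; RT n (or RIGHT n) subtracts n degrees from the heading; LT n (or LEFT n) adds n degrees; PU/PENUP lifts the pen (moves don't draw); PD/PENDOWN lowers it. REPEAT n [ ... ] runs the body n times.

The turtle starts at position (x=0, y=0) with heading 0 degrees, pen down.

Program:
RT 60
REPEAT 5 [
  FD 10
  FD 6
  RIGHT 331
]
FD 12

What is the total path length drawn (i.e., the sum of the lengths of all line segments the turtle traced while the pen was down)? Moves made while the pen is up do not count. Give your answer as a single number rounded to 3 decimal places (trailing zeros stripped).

Answer: 92

Derivation:
Executing turtle program step by step:
Start: pos=(0,0), heading=0, pen down
RT 60: heading 0 -> 300
REPEAT 5 [
  -- iteration 1/5 --
  FD 10: (0,0) -> (5,-8.66) [heading=300, draw]
  FD 6: (5,-8.66) -> (8,-13.856) [heading=300, draw]
  RT 331: heading 300 -> 329
  -- iteration 2/5 --
  FD 10: (8,-13.856) -> (16.572,-19.007) [heading=329, draw]
  FD 6: (16.572,-19.007) -> (21.715,-22.097) [heading=329, draw]
  RT 331: heading 329 -> 358
  -- iteration 3/5 --
  FD 10: (21.715,-22.097) -> (31.709,-22.446) [heading=358, draw]
  FD 6: (31.709,-22.446) -> (37.705,-22.655) [heading=358, draw]
  RT 331: heading 358 -> 27
  -- iteration 4/5 --
  FD 10: (37.705,-22.655) -> (46.615,-18.116) [heading=27, draw]
  FD 6: (46.615,-18.116) -> (51.961,-15.392) [heading=27, draw]
  RT 331: heading 27 -> 56
  -- iteration 5/5 --
  FD 10: (51.961,-15.392) -> (57.553,-7.101) [heading=56, draw]
  FD 6: (57.553,-7.101) -> (60.908,-2.127) [heading=56, draw]
  RT 331: heading 56 -> 85
]
FD 12: (60.908,-2.127) -> (61.954,9.827) [heading=85, draw]
Final: pos=(61.954,9.827), heading=85, 11 segment(s) drawn

Segment lengths:
  seg 1: (0,0) -> (5,-8.66), length = 10
  seg 2: (5,-8.66) -> (8,-13.856), length = 6
  seg 3: (8,-13.856) -> (16.572,-19.007), length = 10
  seg 4: (16.572,-19.007) -> (21.715,-22.097), length = 6
  seg 5: (21.715,-22.097) -> (31.709,-22.446), length = 10
  seg 6: (31.709,-22.446) -> (37.705,-22.655), length = 6
  seg 7: (37.705,-22.655) -> (46.615,-18.116), length = 10
  seg 8: (46.615,-18.116) -> (51.961,-15.392), length = 6
  seg 9: (51.961,-15.392) -> (57.553,-7.101), length = 10
  seg 10: (57.553,-7.101) -> (60.908,-2.127), length = 6
  seg 11: (60.908,-2.127) -> (61.954,9.827), length = 12
Total = 92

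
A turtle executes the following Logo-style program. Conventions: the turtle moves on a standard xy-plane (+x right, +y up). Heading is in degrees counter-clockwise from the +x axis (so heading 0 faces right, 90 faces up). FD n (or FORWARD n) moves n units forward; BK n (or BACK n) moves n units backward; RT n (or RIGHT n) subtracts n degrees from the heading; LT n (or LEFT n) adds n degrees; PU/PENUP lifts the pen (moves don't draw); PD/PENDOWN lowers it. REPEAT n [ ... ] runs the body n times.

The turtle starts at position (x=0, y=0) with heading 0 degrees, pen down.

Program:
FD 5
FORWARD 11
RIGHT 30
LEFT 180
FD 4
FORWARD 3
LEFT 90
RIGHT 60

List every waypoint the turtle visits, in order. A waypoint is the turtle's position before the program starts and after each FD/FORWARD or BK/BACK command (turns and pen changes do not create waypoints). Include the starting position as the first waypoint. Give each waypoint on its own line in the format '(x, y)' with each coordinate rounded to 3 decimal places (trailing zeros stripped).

Answer: (0, 0)
(5, 0)
(16, 0)
(12.536, 2)
(9.938, 3.5)

Derivation:
Executing turtle program step by step:
Start: pos=(0,0), heading=0, pen down
FD 5: (0,0) -> (5,0) [heading=0, draw]
FD 11: (5,0) -> (16,0) [heading=0, draw]
RT 30: heading 0 -> 330
LT 180: heading 330 -> 150
FD 4: (16,0) -> (12.536,2) [heading=150, draw]
FD 3: (12.536,2) -> (9.938,3.5) [heading=150, draw]
LT 90: heading 150 -> 240
RT 60: heading 240 -> 180
Final: pos=(9.938,3.5), heading=180, 4 segment(s) drawn
Waypoints (5 total):
(0, 0)
(5, 0)
(16, 0)
(12.536, 2)
(9.938, 3.5)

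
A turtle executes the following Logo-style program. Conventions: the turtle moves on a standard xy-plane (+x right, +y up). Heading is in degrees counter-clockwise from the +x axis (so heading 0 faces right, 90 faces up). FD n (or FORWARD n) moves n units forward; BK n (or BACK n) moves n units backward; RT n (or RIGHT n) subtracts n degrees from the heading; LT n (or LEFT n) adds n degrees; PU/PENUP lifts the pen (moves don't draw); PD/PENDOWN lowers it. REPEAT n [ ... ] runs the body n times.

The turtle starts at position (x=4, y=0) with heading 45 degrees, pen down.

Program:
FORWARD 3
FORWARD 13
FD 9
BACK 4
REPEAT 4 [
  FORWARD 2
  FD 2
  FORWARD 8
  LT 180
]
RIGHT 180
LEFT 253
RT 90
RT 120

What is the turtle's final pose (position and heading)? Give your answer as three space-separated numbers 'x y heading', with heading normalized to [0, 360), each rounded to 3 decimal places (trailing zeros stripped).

Executing turtle program step by step:
Start: pos=(4,0), heading=45, pen down
FD 3: (4,0) -> (6.121,2.121) [heading=45, draw]
FD 13: (6.121,2.121) -> (15.314,11.314) [heading=45, draw]
FD 9: (15.314,11.314) -> (21.678,17.678) [heading=45, draw]
BK 4: (21.678,17.678) -> (18.849,14.849) [heading=45, draw]
REPEAT 4 [
  -- iteration 1/4 --
  FD 2: (18.849,14.849) -> (20.263,16.263) [heading=45, draw]
  FD 2: (20.263,16.263) -> (21.678,17.678) [heading=45, draw]
  FD 8: (21.678,17.678) -> (27.335,23.335) [heading=45, draw]
  LT 180: heading 45 -> 225
  -- iteration 2/4 --
  FD 2: (27.335,23.335) -> (25.92,21.92) [heading=225, draw]
  FD 2: (25.92,21.92) -> (24.506,20.506) [heading=225, draw]
  FD 8: (24.506,20.506) -> (18.849,14.849) [heading=225, draw]
  LT 180: heading 225 -> 45
  -- iteration 3/4 --
  FD 2: (18.849,14.849) -> (20.263,16.263) [heading=45, draw]
  FD 2: (20.263,16.263) -> (21.678,17.678) [heading=45, draw]
  FD 8: (21.678,17.678) -> (27.335,23.335) [heading=45, draw]
  LT 180: heading 45 -> 225
  -- iteration 4/4 --
  FD 2: (27.335,23.335) -> (25.92,21.92) [heading=225, draw]
  FD 2: (25.92,21.92) -> (24.506,20.506) [heading=225, draw]
  FD 8: (24.506,20.506) -> (18.849,14.849) [heading=225, draw]
  LT 180: heading 225 -> 45
]
RT 180: heading 45 -> 225
LT 253: heading 225 -> 118
RT 90: heading 118 -> 28
RT 120: heading 28 -> 268
Final: pos=(18.849,14.849), heading=268, 16 segment(s) drawn

Answer: 18.849 14.849 268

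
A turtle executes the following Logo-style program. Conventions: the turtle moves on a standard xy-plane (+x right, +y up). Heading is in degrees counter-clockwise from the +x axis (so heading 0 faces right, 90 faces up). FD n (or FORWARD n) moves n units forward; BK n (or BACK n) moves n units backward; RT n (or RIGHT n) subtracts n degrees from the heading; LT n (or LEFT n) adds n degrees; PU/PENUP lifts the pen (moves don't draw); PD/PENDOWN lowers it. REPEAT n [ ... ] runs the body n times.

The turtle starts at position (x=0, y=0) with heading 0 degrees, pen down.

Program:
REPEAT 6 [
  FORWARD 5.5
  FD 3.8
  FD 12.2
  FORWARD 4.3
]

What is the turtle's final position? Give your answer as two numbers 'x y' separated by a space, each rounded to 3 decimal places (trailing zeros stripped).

Answer: 154.8 0

Derivation:
Executing turtle program step by step:
Start: pos=(0,0), heading=0, pen down
REPEAT 6 [
  -- iteration 1/6 --
  FD 5.5: (0,0) -> (5.5,0) [heading=0, draw]
  FD 3.8: (5.5,0) -> (9.3,0) [heading=0, draw]
  FD 12.2: (9.3,0) -> (21.5,0) [heading=0, draw]
  FD 4.3: (21.5,0) -> (25.8,0) [heading=0, draw]
  -- iteration 2/6 --
  FD 5.5: (25.8,0) -> (31.3,0) [heading=0, draw]
  FD 3.8: (31.3,0) -> (35.1,0) [heading=0, draw]
  FD 12.2: (35.1,0) -> (47.3,0) [heading=0, draw]
  FD 4.3: (47.3,0) -> (51.6,0) [heading=0, draw]
  -- iteration 3/6 --
  FD 5.5: (51.6,0) -> (57.1,0) [heading=0, draw]
  FD 3.8: (57.1,0) -> (60.9,0) [heading=0, draw]
  FD 12.2: (60.9,0) -> (73.1,0) [heading=0, draw]
  FD 4.3: (73.1,0) -> (77.4,0) [heading=0, draw]
  -- iteration 4/6 --
  FD 5.5: (77.4,0) -> (82.9,0) [heading=0, draw]
  FD 3.8: (82.9,0) -> (86.7,0) [heading=0, draw]
  FD 12.2: (86.7,0) -> (98.9,0) [heading=0, draw]
  FD 4.3: (98.9,0) -> (103.2,0) [heading=0, draw]
  -- iteration 5/6 --
  FD 5.5: (103.2,0) -> (108.7,0) [heading=0, draw]
  FD 3.8: (108.7,0) -> (112.5,0) [heading=0, draw]
  FD 12.2: (112.5,0) -> (124.7,0) [heading=0, draw]
  FD 4.3: (124.7,0) -> (129,0) [heading=0, draw]
  -- iteration 6/6 --
  FD 5.5: (129,0) -> (134.5,0) [heading=0, draw]
  FD 3.8: (134.5,0) -> (138.3,0) [heading=0, draw]
  FD 12.2: (138.3,0) -> (150.5,0) [heading=0, draw]
  FD 4.3: (150.5,0) -> (154.8,0) [heading=0, draw]
]
Final: pos=(154.8,0), heading=0, 24 segment(s) drawn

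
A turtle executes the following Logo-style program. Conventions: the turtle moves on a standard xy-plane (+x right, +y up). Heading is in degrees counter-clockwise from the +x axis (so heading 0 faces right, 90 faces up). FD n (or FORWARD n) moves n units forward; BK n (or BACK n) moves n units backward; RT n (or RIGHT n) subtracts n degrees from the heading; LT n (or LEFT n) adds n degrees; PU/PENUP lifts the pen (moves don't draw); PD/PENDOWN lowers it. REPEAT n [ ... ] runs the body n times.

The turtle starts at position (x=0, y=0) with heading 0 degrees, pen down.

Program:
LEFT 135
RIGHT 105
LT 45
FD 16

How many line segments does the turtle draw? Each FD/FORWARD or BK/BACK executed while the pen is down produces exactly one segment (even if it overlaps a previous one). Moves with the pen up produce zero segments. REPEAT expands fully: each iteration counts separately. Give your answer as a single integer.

Answer: 1

Derivation:
Executing turtle program step by step:
Start: pos=(0,0), heading=0, pen down
LT 135: heading 0 -> 135
RT 105: heading 135 -> 30
LT 45: heading 30 -> 75
FD 16: (0,0) -> (4.141,15.455) [heading=75, draw]
Final: pos=(4.141,15.455), heading=75, 1 segment(s) drawn
Segments drawn: 1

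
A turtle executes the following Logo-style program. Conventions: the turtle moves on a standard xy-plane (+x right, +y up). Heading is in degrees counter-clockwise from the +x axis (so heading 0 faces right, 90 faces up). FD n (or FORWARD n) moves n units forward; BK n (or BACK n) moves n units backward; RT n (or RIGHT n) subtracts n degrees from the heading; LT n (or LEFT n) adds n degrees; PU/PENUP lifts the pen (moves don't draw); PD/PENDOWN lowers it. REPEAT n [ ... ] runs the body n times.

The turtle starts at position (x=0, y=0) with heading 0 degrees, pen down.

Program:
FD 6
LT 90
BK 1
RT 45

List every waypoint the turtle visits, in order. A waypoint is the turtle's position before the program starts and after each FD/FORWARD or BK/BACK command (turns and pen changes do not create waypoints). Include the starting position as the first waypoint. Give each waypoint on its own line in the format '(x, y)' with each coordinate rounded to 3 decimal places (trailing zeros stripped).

Executing turtle program step by step:
Start: pos=(0,0), heading=0, pen down
FD 6: (0,0) -> (6,0) [heading=0, draw]
LT 90: heading 0 -> 90
BK 1: (6,0) -> (6,-1) [heading=90, draw]
RT 45: heading 90 -> 45
Final: pos=(6,-1), heading=45, 2 segment(s) drawn
Waypoints (3 total):
(0, 0)
(6, 0)
(6, -1)

Answer: (0, 0)
(6, 0)
(6, -1)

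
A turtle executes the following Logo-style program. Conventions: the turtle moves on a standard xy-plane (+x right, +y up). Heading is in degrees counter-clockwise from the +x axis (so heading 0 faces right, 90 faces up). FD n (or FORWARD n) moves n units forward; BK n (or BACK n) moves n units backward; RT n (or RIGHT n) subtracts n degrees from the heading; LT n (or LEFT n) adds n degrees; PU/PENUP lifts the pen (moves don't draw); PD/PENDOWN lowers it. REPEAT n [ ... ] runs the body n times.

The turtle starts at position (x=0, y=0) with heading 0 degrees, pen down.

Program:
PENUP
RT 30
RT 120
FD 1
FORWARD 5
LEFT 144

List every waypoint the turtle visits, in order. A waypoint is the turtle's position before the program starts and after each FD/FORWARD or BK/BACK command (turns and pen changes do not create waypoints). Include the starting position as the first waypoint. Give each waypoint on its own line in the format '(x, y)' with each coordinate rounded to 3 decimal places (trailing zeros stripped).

Executing turtle program step by step:
Start: pos=(0,0), heading=0, pen down
PU: pen up
RT 30: heading 0 -> 330
RT 120: heading 330 -> 210
FD 1: (0,0) -> (-0.866,-0.5) [heading=210, move]
FD 5: (-0.866,-0.5) -> (-5.196,-3) [heading=210, move]
LT 144: heading 210 -> 354
Final: pos=(-5.196,-3), heading=354, 0 segment(s) drawn
Waypoints (3 total):
(0, 0)
(-0.866, -0.5)
(-5.196, -3)

Answer: (0, 0)
(-0.866, -0.5)
(-5.196, -3)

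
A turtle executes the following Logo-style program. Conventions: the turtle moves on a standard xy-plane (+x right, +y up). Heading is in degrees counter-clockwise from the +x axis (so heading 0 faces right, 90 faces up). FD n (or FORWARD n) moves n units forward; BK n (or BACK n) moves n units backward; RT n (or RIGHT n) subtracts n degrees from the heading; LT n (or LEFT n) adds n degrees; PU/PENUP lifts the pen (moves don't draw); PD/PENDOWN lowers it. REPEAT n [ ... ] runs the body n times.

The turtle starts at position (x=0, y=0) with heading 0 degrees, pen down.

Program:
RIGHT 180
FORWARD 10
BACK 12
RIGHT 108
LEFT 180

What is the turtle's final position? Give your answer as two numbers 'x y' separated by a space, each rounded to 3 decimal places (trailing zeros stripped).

Executing turtle program step by step:
Start: pos=(0,0), heading=0, pen down
RT 180: heading 0 -> 180
FD 10: (0,0) -> (-10,0) [heading=180, draw]
BK 12: (-10,0) -> (2,0) [heading=180, draw]
RT 108: heading 180 -> 72
LT 180: heading 72 -> 252
Final: pos=(2,0), heading=252, 2 segment(s) drawn

Answer: 2 0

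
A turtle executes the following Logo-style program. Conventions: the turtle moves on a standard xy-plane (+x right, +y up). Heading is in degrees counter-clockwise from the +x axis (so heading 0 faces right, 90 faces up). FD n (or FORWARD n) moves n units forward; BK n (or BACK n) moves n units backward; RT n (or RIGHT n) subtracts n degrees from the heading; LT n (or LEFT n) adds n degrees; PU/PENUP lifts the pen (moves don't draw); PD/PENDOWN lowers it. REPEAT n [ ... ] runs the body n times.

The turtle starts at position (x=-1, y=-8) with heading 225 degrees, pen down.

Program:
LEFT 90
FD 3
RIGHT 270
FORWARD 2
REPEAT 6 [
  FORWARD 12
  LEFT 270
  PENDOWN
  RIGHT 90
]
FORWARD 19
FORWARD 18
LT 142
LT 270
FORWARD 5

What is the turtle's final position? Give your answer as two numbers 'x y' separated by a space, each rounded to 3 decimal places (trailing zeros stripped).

Answer: 28.089 22.419

Derivation:
Executing turtle program step by step:
Start: pos=(-1,-8), heading=225, pen down
LT 90: heading 225 -> 315
FD 3: (-1,-8) -> (1.121,-10.121) [heading=315, draw]
RT 270: heading 315 -> 45
FD 2: (1.121,-10.121) -> (2.536,-8.707) [heading=45, draw]
REPEAT 6 [
  -- iteration 1/6 --
  FD 12: (2.536,-8.707) -> (11.021,-0.222) [heading=45, draw]
  LT 270: heading 45 -> 315
  PD: pen down
  RT 90: heading 315 -> 225
  -- iteration 2/6 --
  FD 12: (11.021,-0.222) -> (2.536,-8.707) [heading=225, draw]
  LT 270: heading 225 -> 135
  PD: pen down
  RT 90: heading 135 -> 45
  -- iteration 3/6 --
  FD 12: (2.536,-8.707) -> (11.021,-0.222) [heading=45, draw]
  LT 270: heading 45 -> 315
  PD: pen down
  RT 90: heading 315 -> 225
  -- iteration 4/6 --
  FD 12: (11.021,-0.222) -> (2.536,-8.707) [heading=225, draw]
  LT 270: heading 225 -> 135
  PD: pen down
  RT 90: heading 135 -> 45
  -- iteration 5/6 --
  FD 12: (2.536,-8.707) -> (11.021,-0.222) [heading=45, draw]
  LT 270: heading 45 -> 315
  PD: pen down
  RT 90: heading 315 -> 225
  -- iteration 6/6 --
  FD 12: (11.021,-0.222) -> (2.536,-8.707) [heading=225, draw]
  LT 270: heading 225 -> 135
  PD: pen down
  RT 90: heading 135 -> 45
]
FD 19: (2.536,-8.707) -> (15.971,4.728) [heading=45, draw]
FD 18: (15.971,4.728) -> (28.698,17.456) [heading=45, draw]
LT 142: heading 45 -> 187
LT 270: heading 187 -> 97
FD 5: (28.698,17.456) -> (28.089,22.419) [heading=97, draw]
Final: pos=(28.089,22.419), heading=97, 11 segment(s) drawn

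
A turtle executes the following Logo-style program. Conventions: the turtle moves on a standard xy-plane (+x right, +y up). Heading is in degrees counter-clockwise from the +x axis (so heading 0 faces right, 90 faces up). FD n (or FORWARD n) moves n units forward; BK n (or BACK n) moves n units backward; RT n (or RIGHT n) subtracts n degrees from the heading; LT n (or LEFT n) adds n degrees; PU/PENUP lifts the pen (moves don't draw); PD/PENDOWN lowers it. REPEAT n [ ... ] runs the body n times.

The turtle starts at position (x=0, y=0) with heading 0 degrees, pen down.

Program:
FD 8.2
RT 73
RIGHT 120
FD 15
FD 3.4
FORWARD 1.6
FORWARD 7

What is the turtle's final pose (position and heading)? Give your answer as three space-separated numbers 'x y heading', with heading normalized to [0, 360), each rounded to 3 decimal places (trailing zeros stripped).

Answer: -18.108 6.074 167

Derivation:
Executing turtle program step by step:
Start: pos=(0,0), heading=0, pen down
FD 8.2: (0,0) -> (8.2,0) [heading=0, draw]
RT 73: heading 0 -> 287
RT 120: heading 287 -> 167
FD 15: (8.2,0) -> (-6.416,3.374) [heading=167, draw]
FD 3.4: (-6.416,3.374) -> (-9.728,4.139) [heading=167, draw]
FD 1.6: (-9.728,4.139) -> (-11.287,4.499) [heading=167, draw]
FD 7: (-11.287,4.499) -> (-18.108,6.074) [heading=167, draw]
Final: pos=(-18.108,6.074), heading=167, 5 segment(s) drawn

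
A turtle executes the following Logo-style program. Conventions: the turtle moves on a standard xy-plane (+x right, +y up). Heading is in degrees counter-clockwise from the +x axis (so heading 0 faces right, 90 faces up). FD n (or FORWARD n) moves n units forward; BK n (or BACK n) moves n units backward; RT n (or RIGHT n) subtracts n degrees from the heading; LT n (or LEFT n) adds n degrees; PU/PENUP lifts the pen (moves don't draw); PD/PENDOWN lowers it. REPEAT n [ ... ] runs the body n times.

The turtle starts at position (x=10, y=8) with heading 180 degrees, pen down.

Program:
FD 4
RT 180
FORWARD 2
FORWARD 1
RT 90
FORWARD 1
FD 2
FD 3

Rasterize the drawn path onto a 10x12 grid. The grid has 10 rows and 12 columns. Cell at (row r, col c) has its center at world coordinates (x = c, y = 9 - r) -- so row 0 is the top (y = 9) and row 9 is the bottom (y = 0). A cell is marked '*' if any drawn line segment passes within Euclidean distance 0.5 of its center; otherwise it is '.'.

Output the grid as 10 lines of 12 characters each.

Segment 0: (10,8) -> (6,8)
Segment 1: (6,8) -> (8,8)
Segment 2: (8,8) -> (9,8)
Segment 3: (9,8) -> (9,7)
Segment 4: (9,7) -> (9,5)
Segment 5: (9,5) -> (9,2)

Answer: ............
......*****.
.........*..
.........*..
.........*..
.........*..
.........*..
.........*..
............
............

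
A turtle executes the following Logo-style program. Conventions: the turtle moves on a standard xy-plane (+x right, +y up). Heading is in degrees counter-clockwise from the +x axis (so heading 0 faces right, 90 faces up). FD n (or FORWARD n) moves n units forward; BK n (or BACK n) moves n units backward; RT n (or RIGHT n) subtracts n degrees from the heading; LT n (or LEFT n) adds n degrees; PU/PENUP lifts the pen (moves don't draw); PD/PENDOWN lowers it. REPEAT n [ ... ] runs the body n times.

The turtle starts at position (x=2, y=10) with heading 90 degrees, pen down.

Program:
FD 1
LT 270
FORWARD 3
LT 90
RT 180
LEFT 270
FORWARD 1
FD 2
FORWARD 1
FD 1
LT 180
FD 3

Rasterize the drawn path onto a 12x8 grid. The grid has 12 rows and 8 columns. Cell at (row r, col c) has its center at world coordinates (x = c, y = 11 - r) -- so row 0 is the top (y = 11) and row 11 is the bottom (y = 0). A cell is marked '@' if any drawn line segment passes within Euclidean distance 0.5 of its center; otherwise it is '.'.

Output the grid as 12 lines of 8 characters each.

Answer: @@@@@@..
..@.....
........
........
........
........
........
........
........
........
........
........

Derivation:
Segment 0: (2,10) -> (2,11)
Segment 1: (2,11) -> (5,11)
Segment 2: (5,11) -> (4,11)
Segment 3: (4,11) -> (2,11)
Segment 4: (2,11) -> (1,11)
Segment 5: (1,11) -> (0,11)
Segment 6: (0,11) -> (3,11)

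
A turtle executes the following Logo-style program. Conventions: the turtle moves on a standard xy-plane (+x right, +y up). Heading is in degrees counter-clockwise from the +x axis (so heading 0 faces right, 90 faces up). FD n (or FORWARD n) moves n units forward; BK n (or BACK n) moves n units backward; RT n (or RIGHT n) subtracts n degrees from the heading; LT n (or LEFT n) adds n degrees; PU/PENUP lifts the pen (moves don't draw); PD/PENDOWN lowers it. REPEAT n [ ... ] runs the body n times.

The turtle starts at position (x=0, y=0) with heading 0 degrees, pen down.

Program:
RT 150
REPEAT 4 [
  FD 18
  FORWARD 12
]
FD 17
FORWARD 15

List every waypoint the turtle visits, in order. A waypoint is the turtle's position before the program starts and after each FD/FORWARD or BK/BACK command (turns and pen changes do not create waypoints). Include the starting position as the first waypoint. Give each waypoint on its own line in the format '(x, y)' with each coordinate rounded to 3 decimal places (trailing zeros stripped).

Executing turtle program step by step:
Start: pos=(0,0), heading=0, pen down
RT 150: heading 0 -> 210
REPEAT 4 [
  -- iteration 1/4 --
  FD 18: (0,0) -> (-15.588,-9) [heading=210, draw]
  FD 12: (-15.588,-9) -> (-25.981,-15) [heading=210, draw]
  -- iteration 2/4 --
  FD 18: (-25.981,-15) -> (-41.569,-24) [heading=210, draw]
  FD 12: (-41.569,-24) -> (-51.962,-30) [heading=210, draw]
  -- iteration 3/4 --
  FD 18: (-51.962,-30) -> (-67.55,-39) [heading=210, draw]
  FD 12: (-67.55,-39) -> (-77.942,-45) [heading=210, draw]
  -- iteration 4/4 --
  FD 18: (-77.942,-45) -> (-93.531,-54) [heading=210, draw]
  FD 12: (-93.531,-54) -> (-103.923,-60) [heading=210, draw]
]
FD 17: (-103.923,-60) -> (-118.645,-68.5) [heading=210, draw]
FD 15: (-118.645,-68.5) -> (-131.636,-76) [heading=210, draw]
Final: pos=(-131.636,-76), heading=210, 10 segment(s) drawn
Waypoints (11 total):
(0, 0)
(-15.588, -9)
(-25.981, -15)
(-41.569, -24)
(-51.962, -30)
(-67.55, -39)
(-77.942, -45)
(-93.531, -54)
(-103.923, -60)
(-118.645, -68.5)
(-131.636, -76)

Answer: (0, 0)
(-15.588, -9)
(-25.981, -15)
(-41.569, -24)
(-51.962, -30)
(-67.55, -39)
(-77.942, -45)
(-93.531, -54)
(-103.923, -60)
(-118.645, -68.5)
(-131.636, -76)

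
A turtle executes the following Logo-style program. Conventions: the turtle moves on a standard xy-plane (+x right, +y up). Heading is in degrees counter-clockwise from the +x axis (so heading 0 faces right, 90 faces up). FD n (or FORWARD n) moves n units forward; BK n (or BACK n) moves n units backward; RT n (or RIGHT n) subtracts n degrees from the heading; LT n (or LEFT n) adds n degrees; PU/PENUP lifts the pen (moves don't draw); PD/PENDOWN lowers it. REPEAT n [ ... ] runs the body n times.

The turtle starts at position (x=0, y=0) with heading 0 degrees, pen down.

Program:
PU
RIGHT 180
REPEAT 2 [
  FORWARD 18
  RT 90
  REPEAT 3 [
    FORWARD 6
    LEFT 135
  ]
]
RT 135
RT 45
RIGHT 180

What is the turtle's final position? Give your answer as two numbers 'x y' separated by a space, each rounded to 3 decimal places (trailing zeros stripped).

Executing turtle program step by step:
Start: pos=(0,0), heading=0, pen down
PU: pen up
RT 180: heading 0 -> 180
REPEAT 2 [
  -- iteration 1/2 --
  FD 18: (0,0) -> (-18,0) [heading=180, move]
  RT 90: heading 180 -> 90
  REPEAT 3 [
    -- iteration 1/3 --
    FD 6: (-18,0) -> (-18,6) [heading=90, move]
    LT 135: heading 90 -> 225
    -- iteration 2/3 --
    FD 6: (-18,6) -> (-22.243,1.757) [heading=225, move]
    LT 135: heading 225 -> 0
    -- iteration 3/3 --
    FD 6: (-22.243,1.757) -> (-16.243,1.757) [heading=0, move]
    LT 135: heading 0 -> 135
  ]
  -- iteration 2/2 --
  FD 18: (-16.243,1.757) -> (-28.971,14.485) [heading=135, move]
  RT 90: heading 135 -> 45
  REPEAT 3 [
    -- iteration 1/3 --
    FD 6: (-28.971,14.485) -> (-24.728,18.728) [heading=45, move]
    LT 135: heading 45 -> 180
    -- iteration 2/3 --
    FD 6: (-24.728,18.728) -> (-30.728,18.728) [heading=180, move]
    LT 135: heading 180 -> 315
    -- iteration 3/3 --
    FD 6: (-30.728,18.728) -> (-26.485,14.485) [heading=315, move]
    LT 135: heading 315 -> 90
  ]
]
RT 135: heading 90 -> 315
RT 45: heading 315 -> 270
RT 180: heading 270 -> 90
Final: pos=(-26.485,14.485), heading=90, 0 segment(s) drawn

Answer: -26.485 14.485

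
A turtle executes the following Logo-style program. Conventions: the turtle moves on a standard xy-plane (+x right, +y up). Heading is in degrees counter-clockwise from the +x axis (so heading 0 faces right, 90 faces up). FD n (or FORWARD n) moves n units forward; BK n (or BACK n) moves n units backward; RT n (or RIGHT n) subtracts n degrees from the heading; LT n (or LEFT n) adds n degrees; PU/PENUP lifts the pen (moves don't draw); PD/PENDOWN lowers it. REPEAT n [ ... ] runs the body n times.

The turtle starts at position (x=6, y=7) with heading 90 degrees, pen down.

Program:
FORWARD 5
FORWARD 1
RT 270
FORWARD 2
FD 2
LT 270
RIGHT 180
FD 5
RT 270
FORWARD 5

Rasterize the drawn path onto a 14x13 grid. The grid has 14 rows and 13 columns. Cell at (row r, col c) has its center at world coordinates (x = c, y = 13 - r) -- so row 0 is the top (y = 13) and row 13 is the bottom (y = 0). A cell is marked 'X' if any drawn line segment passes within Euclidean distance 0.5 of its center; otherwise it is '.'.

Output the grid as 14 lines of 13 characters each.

Segment 0: (6,7) -> (6,12)
Segment 1: (6,12) -> (6,13)
Segment 2: (6,13) -> (4,13)
Segment 3: (4,13) -> (2,13)
Segment 4: (2,13) -> (2,8)
Segment 5: (2,8) -> (7,8)

Answer: ..XXXXX......
..X...X......
..X...X......
..X...X......
..X...X......
..XXXXXX.....
......X......
.............
.............
.............
.............
.............
.............
.............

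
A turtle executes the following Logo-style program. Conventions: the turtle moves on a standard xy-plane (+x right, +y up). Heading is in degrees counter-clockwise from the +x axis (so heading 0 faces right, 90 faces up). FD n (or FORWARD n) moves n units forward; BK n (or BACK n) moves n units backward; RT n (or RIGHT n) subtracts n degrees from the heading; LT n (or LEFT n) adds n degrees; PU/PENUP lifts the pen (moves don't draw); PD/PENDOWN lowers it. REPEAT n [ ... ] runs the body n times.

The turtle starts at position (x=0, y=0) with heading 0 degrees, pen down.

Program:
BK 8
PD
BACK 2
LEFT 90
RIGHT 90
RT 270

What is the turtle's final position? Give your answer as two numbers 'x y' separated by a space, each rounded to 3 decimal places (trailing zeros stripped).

Answer: -10 0

Derivation:
Executing turtle program step by step:
Start: pos=(0,0), heading=0, pen down
BK 8: (0,0) -> (-8,0) [heading=0, draw]
PD: pen down
BK 2: (-8,0) -> (-10,0) [heading=0, draw]
LT 90: heading 0 -> 90
RT 90: heading 90 -> 0
RT 270: heading 0 -> 90
Final: pos=(-10,0), heading=90, 2 segment(s) drawn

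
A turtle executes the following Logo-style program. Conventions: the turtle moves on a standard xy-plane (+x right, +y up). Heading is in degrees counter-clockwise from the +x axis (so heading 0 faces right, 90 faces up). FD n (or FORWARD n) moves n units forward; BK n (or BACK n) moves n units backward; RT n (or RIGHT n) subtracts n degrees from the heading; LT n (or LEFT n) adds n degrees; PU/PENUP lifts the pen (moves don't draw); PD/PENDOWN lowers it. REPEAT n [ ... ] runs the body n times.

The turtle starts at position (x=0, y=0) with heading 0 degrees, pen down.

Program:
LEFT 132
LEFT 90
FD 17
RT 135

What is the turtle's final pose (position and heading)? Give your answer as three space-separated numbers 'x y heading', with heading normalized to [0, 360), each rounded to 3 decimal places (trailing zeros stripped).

Executing turtle program step by step:
Start: pos=(0,0), heading=0, pen down
LT 132: heading 0 -> 132
LT 90: heading 132 -> 222
FD 17: (0,0) -> (-12.633,-11.375) [heading=222, draw]
RT 135: heading 222 -> 87
Final: pos=(-12.633,-11.375), heading=87, 1 segment(s) drawn

Answer: -12.633 -11.375 87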